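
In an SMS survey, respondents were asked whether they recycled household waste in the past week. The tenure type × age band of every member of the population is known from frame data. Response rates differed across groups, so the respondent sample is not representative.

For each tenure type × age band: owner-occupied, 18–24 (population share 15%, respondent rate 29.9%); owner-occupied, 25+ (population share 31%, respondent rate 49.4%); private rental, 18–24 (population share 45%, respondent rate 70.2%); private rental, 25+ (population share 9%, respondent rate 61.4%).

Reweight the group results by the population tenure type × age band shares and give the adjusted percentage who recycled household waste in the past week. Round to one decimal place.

56.9%

Each cell contributes population-share × respondent value:
  owner-occupied, 18–24: 0.15 × 29.9 = 4.485
  owner-occupied, 25+: 0.31 × 49.4 = 15.314
  private rental, 18–24: 0.45 × 70.2 = 31.59
  private rental, 25+: 0.09 × 61.4 = 5.526
Post-stratified estimate = 56.915 → 56.9%.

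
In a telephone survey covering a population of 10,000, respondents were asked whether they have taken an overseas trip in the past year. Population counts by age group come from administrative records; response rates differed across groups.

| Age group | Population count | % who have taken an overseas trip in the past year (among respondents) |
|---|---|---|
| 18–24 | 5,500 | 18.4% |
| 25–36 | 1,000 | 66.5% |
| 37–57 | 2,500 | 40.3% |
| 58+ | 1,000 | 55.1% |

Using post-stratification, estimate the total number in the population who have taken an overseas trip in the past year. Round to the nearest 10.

Apply each group's respondent rate to its population count:
  18–24: 5,500 × 18.4% = 1012
  25–36: 1,000 × 66.5% = 665
  37–57: 2,500 × 40.3% = 1007.5
  58+: 1,000 × 55.1% = 551
Estimated total = 3235.5 → 3,240.

3,240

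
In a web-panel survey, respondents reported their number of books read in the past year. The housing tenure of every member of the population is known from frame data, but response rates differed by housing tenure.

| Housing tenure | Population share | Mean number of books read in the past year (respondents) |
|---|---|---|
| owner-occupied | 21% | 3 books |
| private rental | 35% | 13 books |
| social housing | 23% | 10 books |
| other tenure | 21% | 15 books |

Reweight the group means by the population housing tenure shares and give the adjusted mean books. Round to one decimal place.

10.6

Post-stratification weights by population share, not respondent share:
  owner-occupied: 0.21 × 3 = 0.63
  private rental: 0.35 × 13 = 4.55
  social housing: 0.23 × 10 = 2.3
  other tenure: 0.21 × 15 = 3.15
Post-stratified estimate = 10.63 → 10.6.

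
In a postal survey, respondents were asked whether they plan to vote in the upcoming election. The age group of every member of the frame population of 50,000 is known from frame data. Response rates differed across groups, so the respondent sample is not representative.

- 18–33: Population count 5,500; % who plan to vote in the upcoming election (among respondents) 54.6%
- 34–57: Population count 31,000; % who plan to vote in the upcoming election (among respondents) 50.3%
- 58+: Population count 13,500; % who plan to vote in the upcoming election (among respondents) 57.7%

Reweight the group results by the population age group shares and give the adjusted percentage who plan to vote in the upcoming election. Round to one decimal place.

Post-stratification weights by population share, not respondent share:
  18–33: (5,500/50,000) × 54.6 = 6.006
  34–57: (31,000/50,000) × 50.3 = 31.186
  58+: (13,500/50,000) × 57.7 = 15.579
Post-stratified estimate = 52.771 → 52.8%.

52.8%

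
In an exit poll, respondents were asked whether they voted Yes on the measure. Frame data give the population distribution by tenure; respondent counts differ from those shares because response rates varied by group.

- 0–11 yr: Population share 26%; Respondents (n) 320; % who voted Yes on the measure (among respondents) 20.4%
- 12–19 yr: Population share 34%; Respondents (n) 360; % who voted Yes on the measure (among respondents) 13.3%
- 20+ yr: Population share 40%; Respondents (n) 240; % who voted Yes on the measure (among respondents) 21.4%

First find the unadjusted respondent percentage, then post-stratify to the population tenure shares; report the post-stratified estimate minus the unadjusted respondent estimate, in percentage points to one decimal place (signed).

+0.5 percentage points

Unadjusted (pooled respondent) estimate weights by respondent counts:
  (320/920)×20.4 + (360/920)×13.3 + (240/920)×21.4 = 17.8826%
Reweighting by population tenure shares:
  0.26×20.4 + 0.34×13.3 + 0.4×21.4 = 18.386%
Difference = 18.386 − 17.8826 = 0.5034 pp.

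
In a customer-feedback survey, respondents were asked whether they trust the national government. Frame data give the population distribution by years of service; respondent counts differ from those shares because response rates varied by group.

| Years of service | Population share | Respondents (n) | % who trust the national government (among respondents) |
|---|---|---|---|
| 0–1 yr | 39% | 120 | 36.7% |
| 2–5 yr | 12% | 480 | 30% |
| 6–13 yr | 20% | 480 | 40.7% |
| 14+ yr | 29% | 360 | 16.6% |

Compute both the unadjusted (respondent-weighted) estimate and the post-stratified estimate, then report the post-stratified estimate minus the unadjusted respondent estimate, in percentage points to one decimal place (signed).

Without adjustment, the pooled respondent share is:
  (120/1440)×36.7 + (480/1440)×30 + (480/1440)×40.7 + (360/1440)×16.6 = 30.775%
Reweighting by population years of service shares:
  0.39×36.7 + 0.12×30 + 0.2×40.7 + 0.29×16.6 = 30.867%
Difference = 30.867 − 30.775 = 0.092 pp.

+0.1 percentage points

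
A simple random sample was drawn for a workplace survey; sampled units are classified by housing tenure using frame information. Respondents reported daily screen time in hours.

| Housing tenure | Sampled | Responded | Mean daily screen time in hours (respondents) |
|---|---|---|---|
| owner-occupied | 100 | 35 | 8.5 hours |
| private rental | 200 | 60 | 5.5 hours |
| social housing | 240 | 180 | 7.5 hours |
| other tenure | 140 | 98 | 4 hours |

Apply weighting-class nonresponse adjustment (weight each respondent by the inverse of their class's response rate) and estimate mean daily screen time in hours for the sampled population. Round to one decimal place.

6.3

Class response rates: owner-occupied 35/100 = 35%, private rental 60/200 = 30%, social housing 180/240 = 75%, other tenure 98/140 = 70%.
Inverse-response-rate weighting restores each class to its sampled count, so class totals weight by n_sampled:
  owner-occupied: 100 × 8.5 = 850
  private rental: 200 × 5.5 = 1100
  social housing: 240 × 7.5 = 1800
  other tenure: 140 × 4 = 560
Adjusted estimate = 4310 / 680 = 6.33824 → 6.3.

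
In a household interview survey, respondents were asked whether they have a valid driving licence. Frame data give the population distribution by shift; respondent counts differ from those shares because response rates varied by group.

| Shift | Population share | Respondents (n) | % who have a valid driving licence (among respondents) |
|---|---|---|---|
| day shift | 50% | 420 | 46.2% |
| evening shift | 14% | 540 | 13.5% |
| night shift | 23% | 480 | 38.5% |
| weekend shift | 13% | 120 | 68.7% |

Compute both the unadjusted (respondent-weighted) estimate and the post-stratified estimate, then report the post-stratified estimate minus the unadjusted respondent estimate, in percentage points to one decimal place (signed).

+8.5 percentage points

Without adjustment, the pooled respondent share is:
  (420/1560)×46.2 + (540/1560)×13.5 + (480/1560)×38.5 + (120/1560)×68.7 = 34.2423%
Post-stratified estimate weights by population shares:
  0.5×46.2 + 0.14×13.5 + 0.23×38.5 + 0.13×68.7 = 42.776%
Difference = 42.776 − 34.2423 = 8.5337 pp.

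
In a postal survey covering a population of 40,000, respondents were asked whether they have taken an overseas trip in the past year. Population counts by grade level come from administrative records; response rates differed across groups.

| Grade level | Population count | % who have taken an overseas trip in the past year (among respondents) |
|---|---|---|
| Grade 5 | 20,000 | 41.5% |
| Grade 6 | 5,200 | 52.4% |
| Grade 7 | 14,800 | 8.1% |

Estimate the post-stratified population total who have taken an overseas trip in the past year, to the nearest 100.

Each cell contributes its population count × the respondent rate:
  Grade 5: 20,000 × 41.5% = 8300
  Grade 6: 5,200 × 52.4% = 2724.8
  Grade 7: 14,800 × 8.1% = 1198.8
Estimated total = 12223.6 → 12,200.

12,200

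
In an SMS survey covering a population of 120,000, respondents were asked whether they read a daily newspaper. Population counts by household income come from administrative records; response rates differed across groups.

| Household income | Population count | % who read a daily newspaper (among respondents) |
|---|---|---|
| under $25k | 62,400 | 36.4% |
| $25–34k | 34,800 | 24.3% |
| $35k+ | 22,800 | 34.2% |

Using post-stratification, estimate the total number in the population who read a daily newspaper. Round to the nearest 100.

39,000

Apply each group's respondent rate to its population count:
  under $25k: 62,400 × 36.4% = 22713.6
  $25–34k: 34,800 × 24.3% = 8456.4
  $35k+: 22,800 × 34.2% = 7797.6
Estimated total = 38967.6 → 39,000.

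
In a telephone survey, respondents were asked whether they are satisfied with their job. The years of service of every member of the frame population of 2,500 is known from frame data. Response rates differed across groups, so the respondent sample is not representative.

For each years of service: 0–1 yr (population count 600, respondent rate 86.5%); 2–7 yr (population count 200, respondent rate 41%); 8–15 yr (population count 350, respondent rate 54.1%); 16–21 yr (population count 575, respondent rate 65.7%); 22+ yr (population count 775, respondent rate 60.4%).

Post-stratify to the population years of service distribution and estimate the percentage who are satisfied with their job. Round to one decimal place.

Post-stratification weights by population share, not respondent share:
  0–1 yr: (600/2,500) × 86.5 = 20.76
  2–7 yr: (200/2,500) × 41 = 3.28
  8–15 yr: (350/2,500) × 54.1 = 7.574
  16–21 yr: (575/2,500) × 65.7 = 15.111
  22+ yr: (775/2,500) × 60.4 = 18.724
Post-stratified estimate = 65.449 → 65.4%.

65.4%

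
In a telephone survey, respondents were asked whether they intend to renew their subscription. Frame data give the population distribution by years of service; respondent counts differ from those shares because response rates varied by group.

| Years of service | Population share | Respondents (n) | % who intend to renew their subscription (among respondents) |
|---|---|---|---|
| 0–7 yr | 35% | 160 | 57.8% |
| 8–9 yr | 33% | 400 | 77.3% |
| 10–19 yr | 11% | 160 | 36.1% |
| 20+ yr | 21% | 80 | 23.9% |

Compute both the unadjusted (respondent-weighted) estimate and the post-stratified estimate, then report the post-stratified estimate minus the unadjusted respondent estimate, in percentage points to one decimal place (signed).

-5.1 percentage points

Without adjustment, the pooled respondent share is:
  (160/800)×57.8 + (400/800)×77.3 + (160/800)×36.1 + (80/800)×23.9 = 59.82%
Reweighting by population years of service shares:
  0.35×57.8 + 0.33×77.3 + 0.11×36.1 + 0.21×23.9 = 54.729%
Difference = 54.729 − 59.82 = -5.091 pp.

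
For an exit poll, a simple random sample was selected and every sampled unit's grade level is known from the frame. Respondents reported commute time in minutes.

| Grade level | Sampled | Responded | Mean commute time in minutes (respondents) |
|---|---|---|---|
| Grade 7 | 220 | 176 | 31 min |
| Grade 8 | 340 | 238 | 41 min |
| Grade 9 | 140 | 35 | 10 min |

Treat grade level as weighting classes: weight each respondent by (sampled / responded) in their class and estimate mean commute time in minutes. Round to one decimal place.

Class response rates: Grade 7 176/220 = 80%, Grade 8 238/340 = 70%, Grade 9 35/140 = 25%.
Inverse-response-rate weighting restores each class to its sampled count, so class totals weight by n_sampled:
  Grade 7: 220 × 31 = 6820
  Grade 8: 340 × 41 = 13,940
  Grade 9: 140 × 10 = 1400
Adjusted estimate = 22,160 / 700 = 31.6571 → 31.7.

31.7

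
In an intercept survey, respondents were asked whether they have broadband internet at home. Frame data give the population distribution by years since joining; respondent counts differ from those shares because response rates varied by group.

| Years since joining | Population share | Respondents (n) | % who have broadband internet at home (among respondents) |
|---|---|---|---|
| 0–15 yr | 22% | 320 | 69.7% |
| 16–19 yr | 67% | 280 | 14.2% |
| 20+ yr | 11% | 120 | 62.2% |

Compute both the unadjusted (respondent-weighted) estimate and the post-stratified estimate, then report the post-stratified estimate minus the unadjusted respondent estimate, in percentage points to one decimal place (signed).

-15.2 percentage points

Unadjusted (pooled respondent) estimate weights by respondent counts:
  (320/720)×69.7 + (280/720)×14.2 + (120/720)×62.2 = 46.8667%
Post-stratified estimate weights by population shares:
  0.22×69.7 + 0.67×14.2 + 0.11×62.2 = 31.69%
Difference = 31.69 − 46.8667 = -15.1767 pp.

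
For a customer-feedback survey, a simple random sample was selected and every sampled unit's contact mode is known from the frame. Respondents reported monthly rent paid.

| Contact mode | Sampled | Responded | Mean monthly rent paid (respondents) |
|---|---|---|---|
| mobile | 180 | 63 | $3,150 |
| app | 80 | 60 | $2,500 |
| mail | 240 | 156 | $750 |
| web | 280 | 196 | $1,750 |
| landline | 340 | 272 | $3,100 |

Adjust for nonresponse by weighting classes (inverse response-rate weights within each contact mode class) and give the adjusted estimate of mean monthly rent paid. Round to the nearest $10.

Response rates by class: mobile 63/180 = 35%, app 60/80 = 75%, mail 156/240 = 65%, web 196/280 = 70%, landline 272/340 = 80%.
With weight = n_sampled/n_responded per class, the weighted class total is n_sampled:
  mobile: 180 × 3150 = 567,000
  app: 80 × 2500 = 200,000
  mail: 240 × 750 = 180,000
  web: 280 × 1750 = 490,000
  landline: 340 × 3100 = 1,054,000
Adjusted estimate = 2,491,000 / 1,120 = 2224.11 → $2,220.

$2,220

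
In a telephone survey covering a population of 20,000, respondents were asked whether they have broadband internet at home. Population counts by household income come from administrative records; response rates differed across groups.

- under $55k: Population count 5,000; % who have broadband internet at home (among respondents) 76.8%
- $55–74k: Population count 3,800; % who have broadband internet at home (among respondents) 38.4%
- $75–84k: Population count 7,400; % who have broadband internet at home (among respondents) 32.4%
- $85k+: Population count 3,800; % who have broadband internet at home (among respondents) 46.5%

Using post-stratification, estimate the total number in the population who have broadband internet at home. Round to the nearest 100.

Each cell contributes its population count × the respondent rate:
  under $55k: 5,000 × 76.8% = 3840
  $55–74k: 3,800 × 38.4% = 1459.2
  $75–84k: 7,400 × 32.4% = 2397.6
  $85k+: 3,800 × 46.5% = 1767
Estimated total = 9463.8 → 9,500.

9,500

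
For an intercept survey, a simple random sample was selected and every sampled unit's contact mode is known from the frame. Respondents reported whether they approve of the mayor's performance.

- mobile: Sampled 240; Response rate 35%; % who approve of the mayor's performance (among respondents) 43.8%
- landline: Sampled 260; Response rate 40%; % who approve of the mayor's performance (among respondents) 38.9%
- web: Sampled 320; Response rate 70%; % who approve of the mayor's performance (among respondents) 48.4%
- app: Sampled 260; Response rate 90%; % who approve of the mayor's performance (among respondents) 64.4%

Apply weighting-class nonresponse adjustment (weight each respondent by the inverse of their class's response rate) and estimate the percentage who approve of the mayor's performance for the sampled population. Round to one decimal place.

48.9%

With weight = n_sampled/n_responded per class, the weighted class total is n_sampled:
  mobile: 240 × 43.8 = 10,512
  landline: 260 × 38.9 = 10,114
  web: 320 × 48.4 = 15,488
  app: 260 × 64.4 = 16,744
Adjusted estimate = 52,858 / 1,080 = 48.9426 → 48.9%.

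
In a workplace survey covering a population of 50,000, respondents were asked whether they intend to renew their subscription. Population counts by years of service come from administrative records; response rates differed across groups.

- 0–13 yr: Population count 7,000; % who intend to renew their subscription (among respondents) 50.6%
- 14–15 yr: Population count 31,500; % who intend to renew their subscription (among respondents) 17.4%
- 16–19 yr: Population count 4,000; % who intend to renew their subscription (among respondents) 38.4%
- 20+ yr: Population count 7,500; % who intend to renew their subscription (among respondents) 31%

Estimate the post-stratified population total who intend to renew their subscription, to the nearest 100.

Apply each group's respondent rate to its population count:
  0–13 yr: 7,000 × 50.6% = 3542
  14–15 yr: 31,500 × 17.4% = 5481
  16–19 yr: 4,000 × 38.4% = 1536
  20+ yr: 7,500 × 31% = 2325
Estimated total = 12,884 → 12,900.

12,900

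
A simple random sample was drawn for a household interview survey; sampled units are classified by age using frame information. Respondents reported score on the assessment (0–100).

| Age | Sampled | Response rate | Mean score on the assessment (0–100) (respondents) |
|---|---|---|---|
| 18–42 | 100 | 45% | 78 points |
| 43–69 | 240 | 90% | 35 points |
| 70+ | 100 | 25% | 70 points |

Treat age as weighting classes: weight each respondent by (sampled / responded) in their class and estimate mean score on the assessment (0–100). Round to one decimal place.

Weighting each respondent by the inverse class response rate inflates each class back to its sampled size, so the class weight is n_sampled:
  18–42: 100 × 78 = 7800
  43–69: 240 × 35 = 8400
  70+: 100 × 70 = 7000
Adjusted estimate = 23,200 / 440 = 52.7273 → 52.7.

52.7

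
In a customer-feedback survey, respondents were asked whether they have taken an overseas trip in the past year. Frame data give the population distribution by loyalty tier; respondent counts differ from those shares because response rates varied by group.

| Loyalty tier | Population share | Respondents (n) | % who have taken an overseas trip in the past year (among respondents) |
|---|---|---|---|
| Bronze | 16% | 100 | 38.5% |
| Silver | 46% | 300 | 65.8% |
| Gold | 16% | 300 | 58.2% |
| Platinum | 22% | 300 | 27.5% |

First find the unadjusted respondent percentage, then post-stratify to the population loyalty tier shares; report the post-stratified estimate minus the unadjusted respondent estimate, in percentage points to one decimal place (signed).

Naive respondent-only estimate (weights = respondent counts):
  (100/1000)×38.5 + (300/1000)×65.8 + (300/1000)×58.2 + (300/1000)×27.5 = 49.3%
Post-stratified estimate weights by population shares:
  0.16×38.5 + 0.46×65.8 + 0.16×58.2 + 0.22×27.5 = 51.79%
Difference = 51.79 − 49.3 = 2.49 pp.

+2.5 percentage points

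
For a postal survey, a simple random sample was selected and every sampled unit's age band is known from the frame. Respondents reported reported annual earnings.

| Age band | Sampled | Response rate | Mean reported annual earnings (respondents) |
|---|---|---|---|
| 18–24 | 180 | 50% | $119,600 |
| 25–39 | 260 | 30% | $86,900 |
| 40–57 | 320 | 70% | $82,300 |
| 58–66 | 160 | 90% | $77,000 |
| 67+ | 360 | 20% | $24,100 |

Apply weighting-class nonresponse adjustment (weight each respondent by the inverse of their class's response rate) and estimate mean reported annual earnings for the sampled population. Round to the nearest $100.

Each respondent's weight = sampled/responded in their class; summing within a class gives n_sampled, so:
  18–24: 180 × 119,600 = 21,528,000
  25–39: 260 × 86,900 = 22,594,000
  40–57: 320 × 82,300 = 26,336,000
  58–66: 160 × 77,000 = 12,320,000
  67+: 360 × 24,100 = 8,676,000
Adjusted estimate = 91,454,000 / 1,280 = 71448.4 → $71,400.

$71,400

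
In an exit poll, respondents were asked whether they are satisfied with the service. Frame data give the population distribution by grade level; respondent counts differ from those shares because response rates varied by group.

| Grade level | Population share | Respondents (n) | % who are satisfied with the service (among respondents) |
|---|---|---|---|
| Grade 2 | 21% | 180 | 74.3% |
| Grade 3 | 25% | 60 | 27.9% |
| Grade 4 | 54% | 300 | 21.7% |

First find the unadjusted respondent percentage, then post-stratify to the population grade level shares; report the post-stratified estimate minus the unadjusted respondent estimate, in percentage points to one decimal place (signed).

-5.6 percentage points

Without adjustment, the pooled respondent share is:
  (180/540)×74.3 + (60/540)×27.9 + (300/540)×21.7 = 39.9222%
Post-stratifying to population shares instead:
  0.21×74.3 + 0.25×27.9 + 0.54×21.7 = 34.296%
Difference = 34.296 − 39.9222 = -5.6262 pp.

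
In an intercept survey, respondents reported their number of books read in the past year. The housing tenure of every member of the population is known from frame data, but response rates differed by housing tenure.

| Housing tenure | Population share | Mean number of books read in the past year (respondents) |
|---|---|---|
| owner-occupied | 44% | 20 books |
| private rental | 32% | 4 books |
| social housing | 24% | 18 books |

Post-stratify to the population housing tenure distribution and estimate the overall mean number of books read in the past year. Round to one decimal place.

14.4

Post-stratification weights by population share, not respondent share:
  owner-occupied: 0.44 × 20 = 8.8
  private rental: 0.32 × 4 = 1.28
  social housing: 0.24 × 18 = 4.32
Post-stratified estimate = 14.4 → 14.4.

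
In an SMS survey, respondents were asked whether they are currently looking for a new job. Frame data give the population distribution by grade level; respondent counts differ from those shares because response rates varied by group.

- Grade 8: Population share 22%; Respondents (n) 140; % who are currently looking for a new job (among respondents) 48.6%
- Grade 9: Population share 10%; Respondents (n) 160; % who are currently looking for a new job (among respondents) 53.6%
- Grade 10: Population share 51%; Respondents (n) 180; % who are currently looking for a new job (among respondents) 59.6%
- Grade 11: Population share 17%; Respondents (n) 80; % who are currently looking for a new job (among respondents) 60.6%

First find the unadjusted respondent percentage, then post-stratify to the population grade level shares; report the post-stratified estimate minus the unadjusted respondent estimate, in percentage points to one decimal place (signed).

+1.5 percentage points

Naive respondent-only estimate (weights = respondent counts):
  (140/560)×48.6 + (160/560)×53.6 + (180/560)×59.6 + (80/560)×60.6 = 55.2786%
Post-stratifying to population shares instead:
  0.22×48.6 + 0.1×53.6 + 0.51×59.6 + 0.17×60.6 = 56.75%
Difference = 56.75 − 55.2786 = 1.4714 pp.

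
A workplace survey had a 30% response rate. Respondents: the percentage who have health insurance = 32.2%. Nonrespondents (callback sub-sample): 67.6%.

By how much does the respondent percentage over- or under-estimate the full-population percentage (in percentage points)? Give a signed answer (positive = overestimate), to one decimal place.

-24.8 percentage points

Nonresponse fraction = 1 − 0.3 = 0.7.
Bias = (nonresponse fraction) × (respondent percentage − nonrespondent percentage)
     = 0.7 × (32.2 − 67.6) = 0.7 × -35.4 = -24.78.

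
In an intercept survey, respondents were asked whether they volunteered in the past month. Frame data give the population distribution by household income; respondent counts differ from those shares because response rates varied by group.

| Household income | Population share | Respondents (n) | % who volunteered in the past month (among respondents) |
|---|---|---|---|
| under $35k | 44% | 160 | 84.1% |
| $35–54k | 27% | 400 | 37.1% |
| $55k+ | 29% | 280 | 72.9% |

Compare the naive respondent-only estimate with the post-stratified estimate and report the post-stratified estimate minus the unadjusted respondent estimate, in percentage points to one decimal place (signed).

Without adjustment, the pooled respondent share is:
  (160/840)×84.1 + (400/840)×37.1 + (280/840)×72.9 = 57.9857%
Post-stratified estimate weights by population shares:
  0.44×84.1 + 0.27×37.1 + 0.29×72.9 = 68.162%
Difference = 68.162 − 57.9857 = 10.1763 pp.

+10.2 percentage points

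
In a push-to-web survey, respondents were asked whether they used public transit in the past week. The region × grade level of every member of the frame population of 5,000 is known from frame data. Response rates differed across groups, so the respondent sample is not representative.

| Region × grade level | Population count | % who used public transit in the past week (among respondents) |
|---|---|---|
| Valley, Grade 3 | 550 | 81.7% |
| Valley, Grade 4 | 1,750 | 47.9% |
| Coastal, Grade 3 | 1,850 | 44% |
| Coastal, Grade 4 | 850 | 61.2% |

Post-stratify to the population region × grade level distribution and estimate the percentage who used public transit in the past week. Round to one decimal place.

Weight each group's respondent value by its population share:
  Valley, Grade 3: (550/5,000) × 81.7 = 8.987
  Valley, Grade 4: (1,750/5,000) × 47.9 = 16.765
  Coastal, Grade 3: (1,850/5,000) × 44 = 16.28
  Coastal, Grade 4: (850/5,000) × 61.2 = 10.404
Post-stratified estimate = 52.436 → 52.4%.

52.4%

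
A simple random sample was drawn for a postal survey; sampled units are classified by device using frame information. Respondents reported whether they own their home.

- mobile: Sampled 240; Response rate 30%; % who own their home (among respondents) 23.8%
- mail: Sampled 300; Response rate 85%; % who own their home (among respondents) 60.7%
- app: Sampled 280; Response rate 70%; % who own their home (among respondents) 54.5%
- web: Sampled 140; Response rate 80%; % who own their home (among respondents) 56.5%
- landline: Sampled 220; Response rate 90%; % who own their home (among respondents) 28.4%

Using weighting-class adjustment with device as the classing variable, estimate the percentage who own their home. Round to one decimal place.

45.2%

Each respondent's weight = sampled/responded in their class; summing within a class gives n_sampled, so:
  mobile: 240 × 23.8 = 5712
  mail: 300 × 60.7 = 18,210
  app: 280 × 54.5 = 15,260
  web: 140 × 56.5 = 7910
  landline: 220 × 28.4 = 6248
Adjusted estimate = 53,340 / 1,180 = 45.2034 → 45.2%.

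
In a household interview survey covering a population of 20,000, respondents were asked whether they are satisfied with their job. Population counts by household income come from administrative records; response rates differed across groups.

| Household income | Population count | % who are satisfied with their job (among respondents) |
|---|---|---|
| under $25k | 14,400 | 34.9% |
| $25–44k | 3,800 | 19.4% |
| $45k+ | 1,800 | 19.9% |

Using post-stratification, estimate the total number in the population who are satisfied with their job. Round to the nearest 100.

Estimated count per cell = population count × respondent percentage:
  under $25k: 14,400 × 34.9% = 5025.6
  $25–44k: 3,800 × 19.4% = 737.2
  $45k+: 1,800 × 19.9% = 358.2
Estimated total = 6121 → 6,100.

6,100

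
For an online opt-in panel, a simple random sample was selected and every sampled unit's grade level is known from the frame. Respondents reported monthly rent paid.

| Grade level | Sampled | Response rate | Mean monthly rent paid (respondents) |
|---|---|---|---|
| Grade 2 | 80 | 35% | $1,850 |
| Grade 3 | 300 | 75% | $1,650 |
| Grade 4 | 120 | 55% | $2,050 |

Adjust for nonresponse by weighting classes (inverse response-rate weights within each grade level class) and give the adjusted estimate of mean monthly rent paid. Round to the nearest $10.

Inverse-response-rate weighting restores each class to its sampled count, so class totals weight by n_sampled:
  Grade 2: 80 × 1850 = 148,000
  Grade 3: 300 × 1650 = 495,000
  Grade 4: 120 × 2050 = 246,000
Adjusted estimate = 889,000 / 500 = 1778 → $1,780.

$1,780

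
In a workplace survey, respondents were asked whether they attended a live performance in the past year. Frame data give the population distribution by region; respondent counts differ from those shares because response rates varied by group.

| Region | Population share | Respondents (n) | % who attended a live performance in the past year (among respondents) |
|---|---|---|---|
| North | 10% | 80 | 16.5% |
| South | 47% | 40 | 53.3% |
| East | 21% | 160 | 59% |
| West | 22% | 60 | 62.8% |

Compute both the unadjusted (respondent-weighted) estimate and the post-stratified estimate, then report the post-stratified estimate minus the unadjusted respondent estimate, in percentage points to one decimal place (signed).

Naive respondent-only estimate (weights = respondent counts):
  (80/340)×16.5 + (40/340)×53.3 + (160/340)×59 + (60/340)×62.8 = 49%
Post-stratified estimate weights by population shares:
  0.1×16.5 + 0.47×53.3 + 0.21×59 + 0.22×62.8 = 52.907%
Difference = 52.907 − 49 = 3.907 pp.

+3.9 percentage points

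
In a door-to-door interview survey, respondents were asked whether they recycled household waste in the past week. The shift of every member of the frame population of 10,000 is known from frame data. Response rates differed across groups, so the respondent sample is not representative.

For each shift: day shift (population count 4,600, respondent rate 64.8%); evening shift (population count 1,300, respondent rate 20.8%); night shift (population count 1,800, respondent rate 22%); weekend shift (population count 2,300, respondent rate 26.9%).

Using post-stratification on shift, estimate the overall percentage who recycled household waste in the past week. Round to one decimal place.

42.7%

Reweight to the known shift distribution:
  day shift: (4,600/10,000) × 64.8 = 29.808
  evening shift: (1,300/10,000) × 20.8 = 2.704
  night shift: (1,800/10,000) × 22 = 3.96
  weekend shift: (2,300/10,000) × 26.9 = 6.187
Post-stratified estimate = 42.659 → 42.7%.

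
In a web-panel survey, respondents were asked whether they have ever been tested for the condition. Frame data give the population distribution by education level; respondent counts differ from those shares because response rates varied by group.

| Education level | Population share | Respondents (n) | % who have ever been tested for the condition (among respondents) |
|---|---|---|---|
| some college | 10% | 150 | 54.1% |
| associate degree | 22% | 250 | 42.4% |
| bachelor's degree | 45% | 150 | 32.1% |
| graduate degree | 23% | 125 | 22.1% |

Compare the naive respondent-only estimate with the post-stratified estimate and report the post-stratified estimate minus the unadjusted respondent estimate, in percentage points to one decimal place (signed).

Unadjusted (pooled respondent) estimate weights by respondent counts:
  (150/675)×54.1 + (250/675)×42.4 + (150/675)×32.1 + (125/675)×22.1 = 38.9519%
Post-stratified estimate weights by population shares:
  0.1×54.1 + 0.22×42.4 + 0.45×32.1 + 0.23×22.1 = 34.266%
Difference = 34.266 − 38.9519 = -4.6859 pp.

-4.7 percentage points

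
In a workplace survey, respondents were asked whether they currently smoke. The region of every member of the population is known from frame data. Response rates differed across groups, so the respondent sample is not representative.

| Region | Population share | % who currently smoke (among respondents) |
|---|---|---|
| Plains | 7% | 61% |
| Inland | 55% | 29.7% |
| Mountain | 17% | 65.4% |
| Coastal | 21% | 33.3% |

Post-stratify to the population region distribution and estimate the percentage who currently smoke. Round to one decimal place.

38.7%

Weight each group's respondent value by its population share:
  Plains: 0.07 × 61 = 4.27
  Inland: 0.55 × 29.7 = 16.335
  Mountain: 0.17 × 65.4 = 11.118
  Coastal: 0.21 × 33.3 = 6.993
Post-stratified estimate = 38.716 → 38.7%.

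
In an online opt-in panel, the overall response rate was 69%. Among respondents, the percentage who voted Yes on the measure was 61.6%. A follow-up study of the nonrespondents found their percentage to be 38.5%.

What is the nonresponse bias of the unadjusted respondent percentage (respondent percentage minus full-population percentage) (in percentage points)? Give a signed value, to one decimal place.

+7.2 percentage points

Nonresponse fraction = 1 − 0.69 = 0.31.
Bias = (nonresponse fraction) × (respondent percentage − nonrespondent percentage)
     = 0.31 × (61.6 − 38.5) = 0.31 × 23.1 = 7.161.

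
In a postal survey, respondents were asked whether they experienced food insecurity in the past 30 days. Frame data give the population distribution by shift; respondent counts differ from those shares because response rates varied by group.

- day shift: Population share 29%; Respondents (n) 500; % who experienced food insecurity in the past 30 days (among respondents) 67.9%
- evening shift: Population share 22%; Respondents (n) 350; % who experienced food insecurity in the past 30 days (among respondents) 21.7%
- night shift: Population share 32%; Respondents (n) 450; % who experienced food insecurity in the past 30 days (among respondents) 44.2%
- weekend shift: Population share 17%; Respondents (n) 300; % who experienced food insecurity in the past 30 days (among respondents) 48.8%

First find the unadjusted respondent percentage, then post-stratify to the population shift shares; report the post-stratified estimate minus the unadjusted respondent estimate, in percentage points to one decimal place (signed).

Naive respondent-only estimate (weights = respondent counts):
  (500/1600)×67.9 + (350/1600)×21.7 + (450/1600)×44.2 + (300/1600)×48.8 = 47.5469%
Post-stratifying to population shares instead:
  0.29×67.9 + 0.22×21.7 + 0.32×44.2 + 0.17×48.8 = 46.905%
Difference = 46.905 − 47.5469 = -0.6419 pp.

-0.6 percentage points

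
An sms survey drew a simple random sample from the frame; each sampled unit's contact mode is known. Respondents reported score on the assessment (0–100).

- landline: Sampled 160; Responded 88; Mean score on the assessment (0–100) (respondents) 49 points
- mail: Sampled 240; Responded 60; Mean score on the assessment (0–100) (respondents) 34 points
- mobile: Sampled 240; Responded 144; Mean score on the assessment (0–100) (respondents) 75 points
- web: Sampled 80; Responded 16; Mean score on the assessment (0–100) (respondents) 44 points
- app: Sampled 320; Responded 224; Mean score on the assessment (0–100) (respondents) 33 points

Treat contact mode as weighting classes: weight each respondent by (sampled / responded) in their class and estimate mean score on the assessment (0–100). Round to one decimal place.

46.2

Response rates by class: landline 88/160 = 55%, mail 60/240 = 25%, mobile 144/240 = 60%, web 16/80 = 20%, app 224/320 = 70%.
Inverse-response-rate weighting restores each class to its sampled count, so class totals weight by n_sampled:
  landline: 160 × 49 = 7840
  mail: 240 × 34 = 8160
  mobile: 240 × 75 = 18,000
  web: 80 × 44 = 3520
  app: 320 × 33 = 10,560
Adjusted estimate = 48,080 / 1,040 = 46.2308 → 46.2.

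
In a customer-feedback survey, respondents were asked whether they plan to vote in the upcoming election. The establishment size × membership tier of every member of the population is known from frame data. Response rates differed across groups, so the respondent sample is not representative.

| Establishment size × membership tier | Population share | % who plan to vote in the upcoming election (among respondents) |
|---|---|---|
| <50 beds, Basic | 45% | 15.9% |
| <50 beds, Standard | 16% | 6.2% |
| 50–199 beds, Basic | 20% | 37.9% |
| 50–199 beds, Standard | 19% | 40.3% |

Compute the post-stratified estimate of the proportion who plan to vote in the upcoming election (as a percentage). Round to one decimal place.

23.4%

Reweight to the known establishment size × membership tier distribution:
  <50 beds, Basic: 0.45 × 15.9 = 7.155
  <50 beds, Standard: 0.16 × 6.2 = 0.992
  50–199 beds, Basic: 0.2 × 37.9 = 7.58
  50–199 beds, Standard: 0.19 × 40.3 = 7.657
Post-stratified estimate = 23.384 → 23.4%.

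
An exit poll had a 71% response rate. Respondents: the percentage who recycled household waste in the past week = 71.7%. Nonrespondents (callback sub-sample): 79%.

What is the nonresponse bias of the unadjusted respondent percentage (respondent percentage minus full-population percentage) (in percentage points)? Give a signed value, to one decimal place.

-2.1 percentage points

Nonresponse fraction = 1 − 0.71 = 0.29.
Bias = (nonresponse fraction) × (respondent percentage − nonrespondent percentage)
     = 0.29 × (71.7 − 79) = 0.29 × -7.3 = -2.117.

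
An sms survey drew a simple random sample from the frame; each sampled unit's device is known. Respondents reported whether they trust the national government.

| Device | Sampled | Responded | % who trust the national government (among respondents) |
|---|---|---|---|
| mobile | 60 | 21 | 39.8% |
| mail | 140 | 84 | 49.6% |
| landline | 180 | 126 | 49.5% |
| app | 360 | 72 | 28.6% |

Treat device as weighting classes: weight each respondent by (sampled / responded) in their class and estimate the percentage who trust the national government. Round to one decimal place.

Class response rates: mobile 21/60 = 35%, mail 84/140 = 60%, landline 126/180 = 70%, app 72/360 = 20%.
Weighting each respondent by the inverse class response rate inflates each class back to its sampled size, so the class weight is n_sampled:
  mobile: 60 × 39.8 = 2388
  mail: 140 × 49.6 = 6944
  landline: 180 × 49.5 = 8910
  app: 360 × 28.6 = 10,296
Adjusted estimate = 28,538 / 740 = 38.5649 → 38.6%.

38.6%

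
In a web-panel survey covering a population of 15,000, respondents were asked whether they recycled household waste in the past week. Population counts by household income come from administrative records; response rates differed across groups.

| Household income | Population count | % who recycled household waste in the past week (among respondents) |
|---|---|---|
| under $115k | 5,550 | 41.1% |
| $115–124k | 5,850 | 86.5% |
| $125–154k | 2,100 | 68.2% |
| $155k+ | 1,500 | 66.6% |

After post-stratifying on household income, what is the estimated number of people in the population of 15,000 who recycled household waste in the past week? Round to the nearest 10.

9,770

Each cell contributes its population count × the respondent rate:
  under $115k: 5,550 × 41.1% = 2281.05
  $115–124k: 5,850 × 86.5% = 5060.25
  $125–154k: 2,100 × 68.2% = 1432.2
  $155k+: 1,500 × 66.6% = 999
Estimated total = 9772.5 → 9,770.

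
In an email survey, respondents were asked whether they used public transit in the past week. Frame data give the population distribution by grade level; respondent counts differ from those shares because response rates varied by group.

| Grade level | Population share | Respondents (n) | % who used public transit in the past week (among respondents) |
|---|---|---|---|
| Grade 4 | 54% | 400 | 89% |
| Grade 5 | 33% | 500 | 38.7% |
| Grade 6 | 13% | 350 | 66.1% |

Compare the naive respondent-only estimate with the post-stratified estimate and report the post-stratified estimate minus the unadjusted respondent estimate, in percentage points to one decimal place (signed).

+7.0 percentage points

Unadjusted (pooled respondent) estimate weights by respondent counts:
  (400/1250)×89 + (500/1250)×38.7 + (350/1250)×66.1 = 62.468%
Reweighting by population grade level shares:
  0.54×89 + 0.33×38.7 + 0.13×66.1 = 69.424%
Difference = 69.424 − 62.468 = 6.956 pp.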